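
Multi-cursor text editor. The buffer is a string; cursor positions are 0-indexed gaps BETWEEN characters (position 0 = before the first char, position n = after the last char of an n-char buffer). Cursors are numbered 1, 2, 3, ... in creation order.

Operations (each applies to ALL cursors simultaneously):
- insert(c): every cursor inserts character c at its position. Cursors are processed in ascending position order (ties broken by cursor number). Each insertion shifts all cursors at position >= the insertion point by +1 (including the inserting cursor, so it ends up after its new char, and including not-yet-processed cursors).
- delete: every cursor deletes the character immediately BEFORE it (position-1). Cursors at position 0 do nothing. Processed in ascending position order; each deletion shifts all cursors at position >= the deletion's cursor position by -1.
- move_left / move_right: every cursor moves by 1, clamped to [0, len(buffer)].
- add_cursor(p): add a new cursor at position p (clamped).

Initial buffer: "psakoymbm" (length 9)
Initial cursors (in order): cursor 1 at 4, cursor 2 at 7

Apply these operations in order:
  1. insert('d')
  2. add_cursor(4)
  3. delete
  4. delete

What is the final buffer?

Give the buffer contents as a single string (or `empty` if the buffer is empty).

Answer: poybm

Derivation:
After op 1 (insert('d')): buffer="psakdoymdbm" (len 11), cursors c1@5 c2@9, authorship ....1...2..
After op 2 (add_cursor(4)): buffer="psakdoymdbm" (len 11), cursors c3@4 c1@5 c2@9, authorship ....1...2..
After op 3 (delete): buffer="psaoymbm" (len 8), cursors c1@3 c3@3 c2@6, authorship ........
After op 4 (delete): buffer="poybm" (len 5), cursors c1@1 c3@1 c2@3, authorship .....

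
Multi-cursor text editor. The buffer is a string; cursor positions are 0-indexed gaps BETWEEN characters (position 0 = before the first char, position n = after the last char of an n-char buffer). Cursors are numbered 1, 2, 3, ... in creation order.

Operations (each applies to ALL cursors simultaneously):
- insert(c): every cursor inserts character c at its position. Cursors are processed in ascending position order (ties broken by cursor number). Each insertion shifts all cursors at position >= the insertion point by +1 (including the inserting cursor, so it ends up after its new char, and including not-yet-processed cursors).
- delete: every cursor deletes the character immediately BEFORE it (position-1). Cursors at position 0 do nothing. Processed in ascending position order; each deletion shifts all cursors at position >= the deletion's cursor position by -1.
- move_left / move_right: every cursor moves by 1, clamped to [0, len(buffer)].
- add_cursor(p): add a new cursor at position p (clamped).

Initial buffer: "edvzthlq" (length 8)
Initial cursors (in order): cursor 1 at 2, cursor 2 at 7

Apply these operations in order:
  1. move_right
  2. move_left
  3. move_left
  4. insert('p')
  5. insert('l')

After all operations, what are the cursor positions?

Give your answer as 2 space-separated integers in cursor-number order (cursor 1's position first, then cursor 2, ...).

After op 1 (move_right): buffer="edvzthlq" (len 8), cursors c1@3 c2@8, authorship ........
After op 2 (move_left): buffer="edvzthlq" (len 8), cursors c1@2 c2@7, authorship ........
After op 3 (move_left): buffer="edvzthlq" (len 8), cursors c1@1 c2@6, authorship ........
After op 4 (insert('p')): buffer="epdvzthplq" (len 10), cursors c1@2 c2@8, authorship .1.....2..
After op 5 (insert('l')): buffer="epldvzthpllq" (len 12), cursors c1@3 c2@10, authorship .11.....22..

Answer: 3 10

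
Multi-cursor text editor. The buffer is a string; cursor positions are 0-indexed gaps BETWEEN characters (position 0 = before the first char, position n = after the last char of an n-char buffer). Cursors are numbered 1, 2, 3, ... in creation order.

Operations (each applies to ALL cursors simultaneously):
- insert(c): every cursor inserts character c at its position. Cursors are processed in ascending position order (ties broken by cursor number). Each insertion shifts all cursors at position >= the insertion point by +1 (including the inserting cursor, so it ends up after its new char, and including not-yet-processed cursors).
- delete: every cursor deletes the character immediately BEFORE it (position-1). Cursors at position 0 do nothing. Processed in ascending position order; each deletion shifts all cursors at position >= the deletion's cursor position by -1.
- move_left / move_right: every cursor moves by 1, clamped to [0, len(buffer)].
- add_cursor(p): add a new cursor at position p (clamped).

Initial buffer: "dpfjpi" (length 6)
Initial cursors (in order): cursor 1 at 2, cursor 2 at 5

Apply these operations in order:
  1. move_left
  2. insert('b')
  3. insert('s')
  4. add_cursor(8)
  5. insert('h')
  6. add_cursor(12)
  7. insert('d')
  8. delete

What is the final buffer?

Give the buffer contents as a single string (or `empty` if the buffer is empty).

Answer: dbshpfjbshhpi

Derivation:
After op 1 (move_left): buffer="dpfjpi" (len 6), cursors c1@1 c2@4, authorship ......
After op 2 (insert('b')): buffer="dbpfjbpi" (len 8), cursors c1@2 c2@6, authorship .1...2..
After op 3 (insert('s')): buffer="dbspfjbspi" (len 10), cursors c1@3 c2@8, authorship .11...22..
After op 4 (add_cursor(8)): buffer="dbspfjbspi" (len 10), cursors c1@3 c2@8 c3@8, authorship .11...22..
After op 5 (insert('h')): buffer="dbshpfjbshhpi" (len 13), cursors c1@4 c2@11 c3@11, authorship .111...2223..
After op 6 (add_cursor(12)): buffer="dbshpfjbshhpi" (len 13), cursors c1@4 c2@11 c3@11 c4@12, authorship .111...2223..
After op 7 (insert('d')): buffer="dbshdpfjbshhddpdi" (len 17), cursors c1@5 c2@14 c3@14 c4@16, authorship .1111...222323.4.
After op 8 (delete): buffer="dbshpfjbshhpi" (len 13), cursors c1@4 c2@11 c3@11 c4@12, authorship .111...2223..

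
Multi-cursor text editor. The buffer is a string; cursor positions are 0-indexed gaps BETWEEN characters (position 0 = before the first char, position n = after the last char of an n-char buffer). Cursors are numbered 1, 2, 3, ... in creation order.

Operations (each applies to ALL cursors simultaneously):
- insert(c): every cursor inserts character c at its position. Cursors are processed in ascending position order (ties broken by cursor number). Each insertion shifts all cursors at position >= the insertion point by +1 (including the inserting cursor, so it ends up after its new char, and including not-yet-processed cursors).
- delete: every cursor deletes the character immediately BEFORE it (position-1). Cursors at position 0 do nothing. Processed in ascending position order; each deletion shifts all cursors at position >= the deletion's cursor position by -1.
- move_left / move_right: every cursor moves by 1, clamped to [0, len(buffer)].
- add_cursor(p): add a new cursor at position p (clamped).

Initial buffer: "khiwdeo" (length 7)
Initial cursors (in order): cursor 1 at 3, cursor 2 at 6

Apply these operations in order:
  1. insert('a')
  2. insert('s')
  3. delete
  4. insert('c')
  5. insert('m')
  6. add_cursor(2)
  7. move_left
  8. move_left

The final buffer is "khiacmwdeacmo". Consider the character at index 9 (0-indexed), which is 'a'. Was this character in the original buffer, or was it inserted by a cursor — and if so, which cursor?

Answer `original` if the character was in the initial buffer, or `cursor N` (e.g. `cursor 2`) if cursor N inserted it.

After op 1 (insert('a')): buffer="khiawdeao" (len 9), cursors c1@4 c2@8, authorship ...1...2.
After op 2 (insert('s')): buffer="khiaswdeaso" (len 11), cursors c1@5 c2@10, authorship ...11...22.
After op 3 (delete): buffer="khiawdeao" (len 9), cursors c1@4 c2@8, authorship ...1...2.
After op 4 (insert('c')): buffer="khiacwdeaco" (len 11), cursors c1@5 c2@10, authorship ...11...22.
After op 5 (insert('m')): buffer="khiacmwdeacmo" (len 13), cursors c1@6 c2@12, authorship ...111...222.
After op 6 (add_cursor(2)): buffer="khiacmwdeacmo" (len 13), cursors c3@2 c1@6 c2@12, authorship ...111...222.
After op 7 (move_left): buffer="khiacmwdeacmo" (len 13), cursors c3@1 c1@5 c2@11, authorship ...111...222.
After op 8 (move_left): buffer="khiacmwdeacmo" (len 13), cursors c3@0 c1@4 c2@10, authorship ...111...222.
Authorship (.=original, N=cursor N): . . . 1 1 1 . . . 2 2 2 .
Index 9: author = 2

Answer: cursor 2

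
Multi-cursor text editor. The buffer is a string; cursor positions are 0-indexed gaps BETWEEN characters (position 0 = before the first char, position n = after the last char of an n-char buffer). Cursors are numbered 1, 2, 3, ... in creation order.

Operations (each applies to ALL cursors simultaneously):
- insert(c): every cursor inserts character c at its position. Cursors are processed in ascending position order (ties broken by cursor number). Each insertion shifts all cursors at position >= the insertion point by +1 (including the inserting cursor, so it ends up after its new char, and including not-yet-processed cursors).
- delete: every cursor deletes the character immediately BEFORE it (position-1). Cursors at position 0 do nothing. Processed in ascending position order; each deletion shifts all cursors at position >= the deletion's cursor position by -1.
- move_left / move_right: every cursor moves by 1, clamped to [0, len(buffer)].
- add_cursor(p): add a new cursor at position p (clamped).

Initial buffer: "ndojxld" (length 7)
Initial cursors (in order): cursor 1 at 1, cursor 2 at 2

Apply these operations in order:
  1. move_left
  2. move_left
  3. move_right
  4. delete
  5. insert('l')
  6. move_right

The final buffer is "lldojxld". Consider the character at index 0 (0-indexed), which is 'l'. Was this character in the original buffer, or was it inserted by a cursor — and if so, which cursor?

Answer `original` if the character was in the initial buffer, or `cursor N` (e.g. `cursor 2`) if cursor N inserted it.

After op 1 (move_left): buffer="ndojxld" (len 7), cursors c1@0 c2@1, authorship .......
After op 2 (move_left): buffer="ndojxld" (len 7), cursors c1@0 c2@0, authorship .......
After op 3 (move_right): buffer="ndojxld" (len 7), cursors c1@1 c2@1, authorship .......
After op 4 (delete): buffer="dojxld" (len 6), cursors c1@0 c2@0, authorship ......
After op 5 (insert('l')): buffer="lldojxld" (len 8), cursors c1@2 c2@2, authorship 12......
After op 6 (move_right): buffer="lldojxld" (len 8), cursors c1@3 c2@3, authorship 12......
Authorship (.=original, N=cursor N): 1 2 . . . . . .
Index 0: author = 1

Answer: cursor 1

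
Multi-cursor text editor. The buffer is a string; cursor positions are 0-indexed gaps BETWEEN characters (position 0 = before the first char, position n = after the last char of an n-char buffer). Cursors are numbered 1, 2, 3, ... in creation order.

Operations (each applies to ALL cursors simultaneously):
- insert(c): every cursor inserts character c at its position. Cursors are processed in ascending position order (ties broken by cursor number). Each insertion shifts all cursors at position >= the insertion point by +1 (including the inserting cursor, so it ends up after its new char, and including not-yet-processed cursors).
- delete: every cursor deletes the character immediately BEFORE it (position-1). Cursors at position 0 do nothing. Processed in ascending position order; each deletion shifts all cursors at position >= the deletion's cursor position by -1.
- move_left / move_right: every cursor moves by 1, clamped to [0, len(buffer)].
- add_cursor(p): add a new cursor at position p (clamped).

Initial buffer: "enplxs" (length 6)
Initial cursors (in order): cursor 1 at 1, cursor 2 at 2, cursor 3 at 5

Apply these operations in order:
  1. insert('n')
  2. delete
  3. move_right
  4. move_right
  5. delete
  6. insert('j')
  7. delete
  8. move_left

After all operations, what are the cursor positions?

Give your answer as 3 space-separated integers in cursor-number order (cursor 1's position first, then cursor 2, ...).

After op 1 (insert('n')): buffer="ennnplxns" (len 9), cursors c1@2 c2@4 c3@8, authorship .1.2...3.
After op 2 (delete): buffer="enplxs" (len 6), cursors c1@1 c2@2 c3@5, authorship ......
After op 3 (move_right): buffer="enplxs" (len 6), cursors c1@2 c2@3 c3@6, authorship ......
After op 4 (move_right): buffer="enplxs" (len 6), cursors c1@3 c2@4 c3@6, authorship ......
After op 5 (delete): buffer="enx" (len 3), cursors c1@2 c2@2 c3@3, authorship ...
After op 6 (insert('j')): buffer="enjjxj" (len 6), cursors c1@4 c2@4 c3@6, authorship ..12.3
After op 7 (delete): buffer="enx" (len 3), cursors c1@2 c2@2 c3@3, authorship ...
After op 8 (move_left): buffer="enx" (len 3), cursors c1@1 c2@1 c3@2, authorship ...

Answer: 1 1 2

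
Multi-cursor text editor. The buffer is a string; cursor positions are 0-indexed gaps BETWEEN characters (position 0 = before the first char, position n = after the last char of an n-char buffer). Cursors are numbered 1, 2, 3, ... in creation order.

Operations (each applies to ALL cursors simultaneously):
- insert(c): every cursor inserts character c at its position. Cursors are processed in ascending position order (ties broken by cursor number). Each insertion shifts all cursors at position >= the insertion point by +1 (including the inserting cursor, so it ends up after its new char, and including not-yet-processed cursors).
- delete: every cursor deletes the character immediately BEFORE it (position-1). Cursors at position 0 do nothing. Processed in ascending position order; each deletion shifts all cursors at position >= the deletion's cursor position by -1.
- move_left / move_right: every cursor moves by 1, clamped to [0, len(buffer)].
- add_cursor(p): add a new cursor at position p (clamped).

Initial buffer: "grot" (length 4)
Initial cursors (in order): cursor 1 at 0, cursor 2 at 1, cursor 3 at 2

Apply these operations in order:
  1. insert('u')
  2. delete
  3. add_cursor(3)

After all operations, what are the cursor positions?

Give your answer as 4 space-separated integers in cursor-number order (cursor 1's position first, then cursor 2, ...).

Answer: 0 1 2 3

Derivation:
After op 1 (insert('u')): buffer="uguruot" (len 7), cursors c1@1 c2@3 c3@5, authorship 1.2.3..
After op 2 (delete): buffer="grot" (len 4), cursors c1@0 c2@1 c3@2, authorship ....
After op 3 (add_cursor(3)): buffer="grot" (len 4), cursors c1@0 c2@1 c3@2 c4@3, authorship ....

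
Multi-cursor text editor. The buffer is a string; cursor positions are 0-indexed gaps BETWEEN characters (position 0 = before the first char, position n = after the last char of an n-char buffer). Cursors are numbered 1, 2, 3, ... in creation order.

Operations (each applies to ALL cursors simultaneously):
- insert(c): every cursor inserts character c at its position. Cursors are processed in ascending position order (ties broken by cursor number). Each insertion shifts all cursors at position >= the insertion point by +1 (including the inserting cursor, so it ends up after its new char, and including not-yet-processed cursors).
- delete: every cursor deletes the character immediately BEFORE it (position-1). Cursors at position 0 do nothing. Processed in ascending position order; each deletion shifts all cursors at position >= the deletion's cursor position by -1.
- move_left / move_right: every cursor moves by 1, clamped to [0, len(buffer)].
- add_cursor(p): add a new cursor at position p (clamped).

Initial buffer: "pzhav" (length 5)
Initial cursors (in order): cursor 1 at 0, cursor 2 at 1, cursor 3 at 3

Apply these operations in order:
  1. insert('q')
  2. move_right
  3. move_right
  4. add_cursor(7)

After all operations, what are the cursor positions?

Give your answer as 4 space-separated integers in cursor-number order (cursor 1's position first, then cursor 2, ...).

After op 1 (insert('q')): buffer="qpqzhqav" (len 8), cursors c1@1 c2@3 c3@6, authorship 1.2..3..
After op 2 (move_right): buffer="qpqzhqav" (len 8), cursors c1@2 c2@4 c3@7, authorship 1.2..3..
After op 3 (move_right): buffer="qpqzhqav" (len 8), cursors c1@3 c2@5 c3@8, authorship 1.2..3..
After op 4 (add_cursor(7)): buffer="qpqzhqav" (len 8), cursors c1@3 c2@5 c4@7 c3@8, authorship 1.2..3..

Answer: 3 5 8 7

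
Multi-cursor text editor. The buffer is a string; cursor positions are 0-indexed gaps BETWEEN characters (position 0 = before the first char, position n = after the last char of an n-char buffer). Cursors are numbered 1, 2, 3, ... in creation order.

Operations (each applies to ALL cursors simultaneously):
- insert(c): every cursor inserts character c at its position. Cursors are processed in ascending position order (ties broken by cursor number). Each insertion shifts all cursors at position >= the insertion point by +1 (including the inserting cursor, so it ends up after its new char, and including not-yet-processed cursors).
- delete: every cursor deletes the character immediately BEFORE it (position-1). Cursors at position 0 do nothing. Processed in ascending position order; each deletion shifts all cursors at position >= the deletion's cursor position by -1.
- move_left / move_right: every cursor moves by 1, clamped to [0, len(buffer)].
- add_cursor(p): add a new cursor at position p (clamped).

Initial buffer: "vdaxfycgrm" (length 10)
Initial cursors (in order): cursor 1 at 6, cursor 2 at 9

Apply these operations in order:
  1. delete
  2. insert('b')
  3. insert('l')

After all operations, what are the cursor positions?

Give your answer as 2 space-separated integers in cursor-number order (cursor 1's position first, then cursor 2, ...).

Answer: 7 11

Derivation:
After op 1 (delete): buffer="vdaxfcgm" (len 8), cursors c1@5 c2@7, authorship ........
After op 2 (insert('b')): buffer="vdaxfbcgbm" (len 10), cursors c1@6 c2@9, authorship .....1..2.
After op 3 (insert('l')): buffer="vdaxfblcgblm" (len 12), cursors c1@7 c2@11, authorship .....11..22.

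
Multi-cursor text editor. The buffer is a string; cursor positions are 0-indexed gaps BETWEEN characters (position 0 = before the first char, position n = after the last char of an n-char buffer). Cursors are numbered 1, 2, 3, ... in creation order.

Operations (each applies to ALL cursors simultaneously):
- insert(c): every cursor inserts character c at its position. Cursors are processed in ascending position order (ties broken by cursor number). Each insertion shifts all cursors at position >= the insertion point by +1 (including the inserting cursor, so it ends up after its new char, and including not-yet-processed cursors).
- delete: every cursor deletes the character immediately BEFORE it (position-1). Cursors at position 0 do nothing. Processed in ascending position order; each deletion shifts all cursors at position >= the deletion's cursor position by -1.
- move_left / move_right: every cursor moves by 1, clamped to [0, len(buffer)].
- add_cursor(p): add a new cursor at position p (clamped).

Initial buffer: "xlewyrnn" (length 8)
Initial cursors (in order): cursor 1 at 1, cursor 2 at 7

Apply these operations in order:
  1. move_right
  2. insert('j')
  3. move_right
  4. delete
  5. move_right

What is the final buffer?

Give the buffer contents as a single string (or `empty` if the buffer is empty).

After op 1 (move_right): buffer="xlewyrnn" (len 8), cursors c1@2 c2@8, authorship ........
After op 2 (insert('j')): buffer="xljewyrnnj" (len 10), cursors c1@3 c2@10, authorship ..1......2
After op 3 (move_right): buffer="xljewyrnnj" (len 10), cursors c1@4 c2@10, authorship ..1......2
After op 4 (delete): buffer="xljwyrnn" (len 8), cursors c1@3 c2@8, authorship ..1.....
After op 5 (move_right): buffer="xljwyrnn" (len 8), cursors c1@4 c2@8, authorship ..1.....

Answer: xljwyrnn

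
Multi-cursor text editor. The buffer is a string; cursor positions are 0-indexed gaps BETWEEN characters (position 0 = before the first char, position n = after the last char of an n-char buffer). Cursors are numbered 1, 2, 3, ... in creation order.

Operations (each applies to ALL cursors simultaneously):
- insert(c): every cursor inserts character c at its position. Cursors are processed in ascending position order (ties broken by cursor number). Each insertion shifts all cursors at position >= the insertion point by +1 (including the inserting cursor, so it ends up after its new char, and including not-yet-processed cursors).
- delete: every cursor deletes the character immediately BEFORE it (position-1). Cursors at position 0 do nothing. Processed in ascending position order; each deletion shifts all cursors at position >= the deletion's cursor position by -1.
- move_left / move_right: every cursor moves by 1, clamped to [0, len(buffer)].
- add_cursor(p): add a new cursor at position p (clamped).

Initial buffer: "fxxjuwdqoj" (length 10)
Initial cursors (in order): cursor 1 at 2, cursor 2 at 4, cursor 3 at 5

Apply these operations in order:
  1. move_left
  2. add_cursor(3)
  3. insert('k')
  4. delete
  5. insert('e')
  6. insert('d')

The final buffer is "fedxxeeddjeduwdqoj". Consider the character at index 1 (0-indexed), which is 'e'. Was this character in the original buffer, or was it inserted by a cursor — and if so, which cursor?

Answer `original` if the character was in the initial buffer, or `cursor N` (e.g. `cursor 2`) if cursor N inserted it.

After op 1 (move_left): buffer="fxxjuwdqoj" (len 10), cursors c1@1 c2@3 c3@4, authorship ..........
After op 2 (add_cursor(3)): buffer="fxxjuwdqoj" (len 10), cursors c1@1 c2@3 c4@3 c3@4, authorship ..........
After op 3 (insert('k')): buffer="fkxxkkjkuwdqoj" (len 14), cursors c1@2 c2@6 c4@6 c3@8, authorship .1..24.3......
After op 4 (delete): buffer="fxxjuwdqoj" (len 10), cursors c1@1 c2@3 c4@3 c3@4, authorship ..........
After op 5 (insert('e')): buffer="fexxeejeuwdqoj" (len 14), cursors c1@2 c2@6 c4@6 c3@8, authorship .1..24.3......
After op 6 (insert('d')): buffer="fedxxeeddjeduwdqoj" (len 18), cursors c1@3 c2@9 c4@9 c3@12, authorship .11..2424.33......
Authorship (.=original, N=cursor N): . 1 1 . . 2 4 2 4 . 3 3 . . . . . .
Index 1: author = 1

Answer: cursor 1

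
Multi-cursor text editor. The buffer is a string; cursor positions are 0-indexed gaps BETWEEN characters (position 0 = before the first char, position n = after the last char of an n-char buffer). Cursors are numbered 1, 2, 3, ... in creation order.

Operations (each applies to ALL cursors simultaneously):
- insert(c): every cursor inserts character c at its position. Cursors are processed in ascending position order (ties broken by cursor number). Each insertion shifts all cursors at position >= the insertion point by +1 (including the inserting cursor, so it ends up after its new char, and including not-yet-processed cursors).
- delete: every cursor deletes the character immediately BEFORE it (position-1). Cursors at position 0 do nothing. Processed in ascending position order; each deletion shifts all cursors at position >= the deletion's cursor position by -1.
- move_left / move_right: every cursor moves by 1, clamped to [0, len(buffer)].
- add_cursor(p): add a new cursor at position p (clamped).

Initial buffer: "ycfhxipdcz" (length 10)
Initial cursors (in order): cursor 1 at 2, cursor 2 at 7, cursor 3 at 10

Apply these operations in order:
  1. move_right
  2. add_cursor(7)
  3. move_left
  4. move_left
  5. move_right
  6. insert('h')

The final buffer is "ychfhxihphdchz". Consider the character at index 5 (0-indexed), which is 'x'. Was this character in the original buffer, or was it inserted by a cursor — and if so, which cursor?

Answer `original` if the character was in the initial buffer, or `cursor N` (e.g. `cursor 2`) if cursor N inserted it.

After op 1 (move_right): buffer="ycfhxipdcz" (len 10), cursors c1@3 c2@8 c3@10, authorship ..........
After op 2 (add_cursor(7)): buffer="ycfhxipdcz" (len 10), cursors c1@3 c4@7 c2@8 c3@10, authorship ..........
After op 3 (move_left): buffer="ycfhxipdcz" (len 10), cursors c1@2 c4@6 c2@7 c3@9, authorship ..........
After op 4 (move_left): buffer="ycfhxipdcz" (len 10), cursors c1@1 c4@5 c2@6 c3@8, authorship ..........
After op 5 (move_right): buffer="ycfhxipdcz" (len 10), cursors c1@2 c4@6 c2@7 c3@9, authorship ..........
After op 6 (insert('h')): buffer="ychfhxihphdchz" (len 14), cursors c1@3 c4@8 c2@10 c3@13, authorship ..1....4.2..3.
Authorship (.=original, N=cursor N): . . 1 . . . . 4 . 2 . . 3 .
Index 5: author = original

Answer: original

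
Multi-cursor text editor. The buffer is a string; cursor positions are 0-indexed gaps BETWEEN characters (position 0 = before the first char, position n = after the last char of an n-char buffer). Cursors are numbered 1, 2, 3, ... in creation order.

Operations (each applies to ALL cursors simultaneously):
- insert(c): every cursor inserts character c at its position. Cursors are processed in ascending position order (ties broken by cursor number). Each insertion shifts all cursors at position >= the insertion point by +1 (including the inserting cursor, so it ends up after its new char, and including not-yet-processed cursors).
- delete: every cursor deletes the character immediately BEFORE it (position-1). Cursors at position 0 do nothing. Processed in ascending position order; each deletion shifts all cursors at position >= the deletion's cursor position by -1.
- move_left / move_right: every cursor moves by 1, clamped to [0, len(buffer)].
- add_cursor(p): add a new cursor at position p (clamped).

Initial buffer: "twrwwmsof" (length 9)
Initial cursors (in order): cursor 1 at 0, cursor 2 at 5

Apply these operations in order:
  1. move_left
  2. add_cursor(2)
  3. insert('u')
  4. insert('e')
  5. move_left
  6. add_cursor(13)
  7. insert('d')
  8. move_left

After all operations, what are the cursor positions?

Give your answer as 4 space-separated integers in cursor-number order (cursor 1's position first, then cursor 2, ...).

Answer: 1 11 6 16

Derivation:
After op 1 (move_left): buffer="twrwwmsof" (len 9), cursors c1@0 c2@4, authorship .........
After op 2 (add_cursor(2)): buffer="twrwwmsof" (len 9), cursors c1@0 c3@2 c2@4, authorship .........
After op 3 (insert('u')): buffer="utwurwuwmsof" (len 12), cursors c1@1 c3@4 c2@7, authorship 1..3..2.....
After op 4 (insert('e')): buffer="uetwuerwuewmsof" (len 15), cursors c1@2 c3@6 c2@10, authorship 11..33..22.....
After op 5 (move_left): buffer="uetwuerwuewmsof" (len 15), cursors c1@1 c3@5 c2@9, authorship 11..33..22.....
After op 6 (add_cursor(13)): buffer="uetwuerwuewmsof" (len 15), cursors c1@1 c3@5 c2@9 c4@13, authorship 11..33..22.....
After op 7 (insert('d')): buffer="udetwuderwudewmsdof" (len 19), cursors c1@2 c3@7 c2@12 c4@17, authorship 111..333..222...4..
After op 8 (move_left): buffer="udetwuderwudewmsdof" (len 19), cursors c1@1 c3@6 c2@11 c4@16, authorship 111..333..222...4..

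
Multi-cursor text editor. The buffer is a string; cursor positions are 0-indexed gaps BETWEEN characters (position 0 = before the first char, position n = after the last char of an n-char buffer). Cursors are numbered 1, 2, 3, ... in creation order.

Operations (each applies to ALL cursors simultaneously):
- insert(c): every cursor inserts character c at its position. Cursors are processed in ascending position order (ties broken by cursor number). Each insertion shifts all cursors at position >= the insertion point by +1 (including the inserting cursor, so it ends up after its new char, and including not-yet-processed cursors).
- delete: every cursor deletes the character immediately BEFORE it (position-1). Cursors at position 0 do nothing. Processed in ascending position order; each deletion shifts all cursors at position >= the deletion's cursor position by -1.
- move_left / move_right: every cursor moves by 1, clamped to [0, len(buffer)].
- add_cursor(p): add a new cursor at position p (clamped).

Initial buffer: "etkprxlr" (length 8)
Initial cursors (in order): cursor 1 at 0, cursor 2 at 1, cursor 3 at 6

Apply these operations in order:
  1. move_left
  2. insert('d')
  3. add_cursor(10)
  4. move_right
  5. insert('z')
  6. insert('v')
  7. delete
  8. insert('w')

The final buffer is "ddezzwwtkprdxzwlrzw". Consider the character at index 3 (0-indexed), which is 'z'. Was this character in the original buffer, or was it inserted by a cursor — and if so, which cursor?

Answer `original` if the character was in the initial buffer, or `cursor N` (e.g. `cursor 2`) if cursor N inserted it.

After op 1 (move_left): buffer="etkprxlr" (len 8), cursors c1@0 c2@0 c3@5, authorship ........
After op 2 (insert('d')): buffer="ddetkprdxlr" (len 11), cursors c1@2 c2@2 c3@8, authorship 12.....3...
After op 3 (add_cursor(10)): buffer="ddetkprdxlr" (len 11), cursors c1@2 c2@2 c3@8 c4@10, authorship 12.....3...
After op 4 (move_right): buffer="ddetkprdxlr" (len 11), cursors c1@3 c2@3 c3@9 c4@11, authorship 12.....3...
After op 5 (insert('z')): buffer="ddezztkprdxzlrz" (len 15), cursors c1@5 c2@5 c3@12 c4@15, authorship 12.12....3.3..4
After op 6 (insert('v')): buffer="ddezzvvtkprdxzvlrzv" (len 19), cursors c1@7 c2@7 c3@15 c4@19, authorship 12.1212....3.33..44
After op 7 (delete): buffer="ddezztkprdxzlrz" (len 15), cursors c1@5 c2@5 c3@12 c4@15, authorship 12.12....3.3..4
After op 8 (insert('w')): buffer="ddezzwwtkprdxzwlrzw" (len 19), cursors c1@7 c2@7 c3@15 c4@19, authorship 12.1212....3.33..44
Authorship (.=original, N=cursor N): 1 2 . 1 2 1 2 . . . . 3 . 3 3 . . 4 4
Index 3: author = 1

Answer: cursor 1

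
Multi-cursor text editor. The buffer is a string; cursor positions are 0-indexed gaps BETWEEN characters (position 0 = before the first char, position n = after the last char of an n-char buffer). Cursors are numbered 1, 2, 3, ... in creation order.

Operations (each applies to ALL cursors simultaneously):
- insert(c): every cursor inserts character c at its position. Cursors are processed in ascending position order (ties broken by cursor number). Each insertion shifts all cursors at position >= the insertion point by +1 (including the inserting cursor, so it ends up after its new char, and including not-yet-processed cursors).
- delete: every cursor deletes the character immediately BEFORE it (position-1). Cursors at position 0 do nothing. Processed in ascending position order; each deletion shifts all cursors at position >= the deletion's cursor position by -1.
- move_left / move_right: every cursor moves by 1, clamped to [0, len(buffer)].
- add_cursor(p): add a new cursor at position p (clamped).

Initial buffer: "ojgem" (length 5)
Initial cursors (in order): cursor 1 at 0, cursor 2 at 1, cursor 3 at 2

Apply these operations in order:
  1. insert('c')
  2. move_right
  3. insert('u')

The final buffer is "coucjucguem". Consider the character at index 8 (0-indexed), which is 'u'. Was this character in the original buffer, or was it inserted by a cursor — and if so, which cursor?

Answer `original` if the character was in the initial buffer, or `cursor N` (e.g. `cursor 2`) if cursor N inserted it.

After op 1 (insert('c')): buffer="cocjcgem" (len 8), cursors c1@1 c2@3 c3@5, authorship 1.2.3...
After op 2 (move_right): buffer="cocjcgem" (len 8), cursors c1@2 c2@4 c3@6, authorship 1.2.3...
After op 3 (insert('u')): buffer="coucjucguem" (len 11), cursors c1@3 c2@6 c3@9, authorship 1.12.23.3..
Authorship (.=original, N=cursor N): 1 . 1 2 . 2 3 . 3 . .
Index 8: author = 3

Answer: cursor 3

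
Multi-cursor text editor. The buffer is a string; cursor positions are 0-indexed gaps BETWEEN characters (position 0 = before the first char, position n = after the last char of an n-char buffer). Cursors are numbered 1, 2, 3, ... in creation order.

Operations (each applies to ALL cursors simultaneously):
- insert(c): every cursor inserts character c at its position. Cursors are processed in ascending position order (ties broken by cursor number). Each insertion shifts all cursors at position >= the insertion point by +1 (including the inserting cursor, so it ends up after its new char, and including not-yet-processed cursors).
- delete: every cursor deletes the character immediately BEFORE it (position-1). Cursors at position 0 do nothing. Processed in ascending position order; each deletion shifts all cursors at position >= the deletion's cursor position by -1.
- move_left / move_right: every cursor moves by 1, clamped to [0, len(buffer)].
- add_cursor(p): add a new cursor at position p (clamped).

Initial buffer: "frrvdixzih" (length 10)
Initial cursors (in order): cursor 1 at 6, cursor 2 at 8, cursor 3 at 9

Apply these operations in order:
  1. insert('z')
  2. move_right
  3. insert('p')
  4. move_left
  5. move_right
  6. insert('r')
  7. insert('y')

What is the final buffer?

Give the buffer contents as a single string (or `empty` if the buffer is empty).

After op 1 (insert('z')): buffer="frrvdizxzzizh" (len 13), cursors c1@7 c2@10 c3@12, authorship ......1..2.3.
After op 2 (move_right): buffer="frrvdizxzzizh" (len 13), cursors c1@8 c2@11 c3@13, authorship ......1..2.3.
After op 3 (insert('p')): buffer="frrvdizxpzzipzhp" (len 16), cursors c1@9 c2@13 c3@16, authorship ......1.1.2.23.3
After op 4 (move_left): buffer="frrvdizxpzzipzhp" (len 16), cursors c1@8 c2@12 c3@15, authorship ......1.1.2.23.3
After op 5 (move_right): buffer="frrvdizxpzzipzhp" (len 16), cursors c1@9 c2@13 c3@16, authorship ......1.1.2.23.3
After op 6 (insert('r')): buffer="frrvdizxprzziprzhpr" (len 19), cursors c1@10 c2@15 c3@19, authorship ......1.11.2.223.33
After op 7 (insert('y')): buffer="frrvdizxpryzzipryzhpry" (len 22), cursors c1@11 c2@17 c3@22, authorship ......1.111.2.2223.333

Answer: frrvdizxpryzzipryzhpry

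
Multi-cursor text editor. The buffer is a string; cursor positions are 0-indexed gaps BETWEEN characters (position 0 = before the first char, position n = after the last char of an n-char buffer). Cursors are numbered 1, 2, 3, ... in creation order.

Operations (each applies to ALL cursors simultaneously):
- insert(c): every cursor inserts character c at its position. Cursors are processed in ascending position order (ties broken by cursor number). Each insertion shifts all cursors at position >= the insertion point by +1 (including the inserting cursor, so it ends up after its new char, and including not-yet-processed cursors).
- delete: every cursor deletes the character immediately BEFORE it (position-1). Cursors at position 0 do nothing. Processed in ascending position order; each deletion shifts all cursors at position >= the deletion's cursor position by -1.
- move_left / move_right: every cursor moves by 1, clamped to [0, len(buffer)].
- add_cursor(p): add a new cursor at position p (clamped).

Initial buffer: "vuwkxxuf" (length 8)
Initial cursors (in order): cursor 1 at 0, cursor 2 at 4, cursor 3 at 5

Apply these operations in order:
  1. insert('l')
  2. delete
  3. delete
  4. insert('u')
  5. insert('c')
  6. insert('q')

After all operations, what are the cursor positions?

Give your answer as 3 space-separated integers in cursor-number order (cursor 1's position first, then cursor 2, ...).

After op 1 (insert('l')): buffer="lvuwklxlxuf" (len 11), cursors c1@1 c2@6 c3@8, authorship 1....2.3...
After op 2 (delete): buffer="vuwkxxuf" (len 8), cursors c1@0 c2@4 c3@5, authorship ........
After op 3 (delete): buffer="vuwxuf" (len 6), cursors c1@0 c2@3 c3@3, authorship ......
After op 4 (insert('u')): buffer="uvuwuuxuf" (len 9), cursors c1@1 c2@6 c3@6, authorship 1...23...
After op 5 (insert('c')): buffer="ucvuwuuccxuf" (len 12), cursors c1@2 c2@9 c3@9, authorship 11...2323...
After op 6 (insert('q')): buffer="ucqvuwuuccqqxuf" (len 15), cursors c1@3 c2@12 c3@12, authorship 111...232323...

Answer: 3 12 12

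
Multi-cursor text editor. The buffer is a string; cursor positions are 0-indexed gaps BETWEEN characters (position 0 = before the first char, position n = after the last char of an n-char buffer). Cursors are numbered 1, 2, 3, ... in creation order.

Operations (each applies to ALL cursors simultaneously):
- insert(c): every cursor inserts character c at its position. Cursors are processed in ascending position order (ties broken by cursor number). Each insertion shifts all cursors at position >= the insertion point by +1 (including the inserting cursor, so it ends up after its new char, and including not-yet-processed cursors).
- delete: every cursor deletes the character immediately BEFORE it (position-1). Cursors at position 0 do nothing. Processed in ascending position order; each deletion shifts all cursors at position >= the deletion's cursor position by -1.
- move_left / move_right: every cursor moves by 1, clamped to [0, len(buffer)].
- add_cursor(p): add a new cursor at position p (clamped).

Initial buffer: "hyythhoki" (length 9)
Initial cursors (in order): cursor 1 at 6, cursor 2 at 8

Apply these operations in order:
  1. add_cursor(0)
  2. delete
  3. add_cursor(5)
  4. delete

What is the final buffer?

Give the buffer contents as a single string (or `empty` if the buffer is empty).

Answer: hyyi

Derivation:
After op 1 (add_cursor(0)): buffer="hyythhoki" (len 9), cursors c3@0 c1@6 c2@8, authorship .........
After op 2 (delete): buffer="hyythoi" (len 7), cursors c3@0 c1@5 c2@6, authorship .......
After op 3 (add_cursor(5)): buffer="hyythoi" (len 7), cursors c3@0 c1@5 c4@5 c2@6, authorship .......
After op 4 (delete): buffer="hyyi" (len 4), cursors c3@0 c1@3 c2@3 c4@3, authorship ....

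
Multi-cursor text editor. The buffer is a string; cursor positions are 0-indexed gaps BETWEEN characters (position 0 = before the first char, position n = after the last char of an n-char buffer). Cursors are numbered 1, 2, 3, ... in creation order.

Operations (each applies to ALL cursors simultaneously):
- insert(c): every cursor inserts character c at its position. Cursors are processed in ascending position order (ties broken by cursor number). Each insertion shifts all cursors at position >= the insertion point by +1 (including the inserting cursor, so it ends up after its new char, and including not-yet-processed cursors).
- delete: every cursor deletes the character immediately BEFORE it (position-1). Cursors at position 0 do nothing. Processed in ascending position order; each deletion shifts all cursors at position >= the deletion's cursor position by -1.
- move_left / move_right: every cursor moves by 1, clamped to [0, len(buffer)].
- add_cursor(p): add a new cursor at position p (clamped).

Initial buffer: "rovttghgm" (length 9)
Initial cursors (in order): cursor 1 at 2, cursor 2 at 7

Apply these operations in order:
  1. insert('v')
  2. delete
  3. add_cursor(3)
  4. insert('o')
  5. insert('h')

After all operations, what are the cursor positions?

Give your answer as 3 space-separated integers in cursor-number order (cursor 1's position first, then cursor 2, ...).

Answer: 4 13 7

Derivation:
After op 1 (insert('v')): buffer="rovvttghvgm" (len 11), cursors c1@3 c2@9, authorship ..1.....2..
After op 2 (delete): buffer="rovttghgm" (len 9), cursors c1@2 c2@7, authorship .........
After op 3 (add_cursor(3)): buffer="rovttghgm" (len 9), cursors c1@2 c3@3 c2@7, authorship .........
After op 4 (insert('o')): buffer="roovottghogm" (len 12), cursors c1@3 c3@5 c2@10, authorship ..1.3....2..
After op 5 (insert('h')): buffer="roohvohttghohgm" (len 15), cursors c1@4 c3@7 c2@13, authorship ..11.33....22..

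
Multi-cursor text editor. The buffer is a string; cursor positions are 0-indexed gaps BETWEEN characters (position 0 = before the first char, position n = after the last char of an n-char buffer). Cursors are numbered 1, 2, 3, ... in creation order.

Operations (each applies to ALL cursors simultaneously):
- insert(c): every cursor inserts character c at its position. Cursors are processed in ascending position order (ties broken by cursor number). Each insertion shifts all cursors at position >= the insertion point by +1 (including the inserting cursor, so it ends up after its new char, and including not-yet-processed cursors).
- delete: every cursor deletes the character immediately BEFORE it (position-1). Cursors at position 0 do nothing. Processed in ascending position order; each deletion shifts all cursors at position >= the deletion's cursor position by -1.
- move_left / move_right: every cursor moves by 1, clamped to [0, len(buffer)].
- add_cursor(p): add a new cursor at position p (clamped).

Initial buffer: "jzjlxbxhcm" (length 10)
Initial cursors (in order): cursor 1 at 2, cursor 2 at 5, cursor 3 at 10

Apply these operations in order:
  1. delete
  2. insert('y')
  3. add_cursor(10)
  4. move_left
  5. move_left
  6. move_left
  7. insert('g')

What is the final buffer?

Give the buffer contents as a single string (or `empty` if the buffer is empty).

Answer: gjygjlybxgghcy

Derivation:
After op 1 (delete): buffer="jjlbxhc" (len 7), cursors c1@1 c2@3 c3@7, authorship .......
After op 2 (insert('y')): buffer="jyjlybxhcy" (len 10), cursors c1@2 c2@5 c3@10, authorship .1..2....3
After op 3 (add_cursor(10)): buffer="jyjlybxhcy" (len 10), cursors c1@2 c2@5 c3@10 c4@10, authorship .1..2....3
After op 4 (move_left): buffer="jyjlybxhcy" (len 10), cursors c1@1 c2@4 c3@9 c4@9, authorship .1..2....3
After op 5 (move_left): buffer="jyjlybxhcy" (len 10), cursors c1@0 c2@3 c3@8 c4@8, authorship .1..2....3
After op 6 (move_left): buffer="jyjlybxhcy" (len 10), cursors c1@0 c2@2 c3@7 c4@7, authorship .1..2....3
After op 7 (insert('g')): buffer="gjygjlybxgghcy" (len 14), cursors c1@1 c2@4 c3@11 c4@11, authorship 1.12..2..34..3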